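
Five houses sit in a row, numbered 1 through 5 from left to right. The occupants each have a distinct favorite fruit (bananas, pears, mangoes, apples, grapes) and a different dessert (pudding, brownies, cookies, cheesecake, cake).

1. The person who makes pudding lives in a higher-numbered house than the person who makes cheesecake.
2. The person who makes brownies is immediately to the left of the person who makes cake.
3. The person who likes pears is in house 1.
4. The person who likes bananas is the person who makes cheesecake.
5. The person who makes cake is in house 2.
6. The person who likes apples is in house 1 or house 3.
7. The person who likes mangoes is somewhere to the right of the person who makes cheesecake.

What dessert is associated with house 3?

cookies

By clue 3, the person who likes pears is in house 1.
The person who makes cake is in house 2 (clue 5).
House 3's favorite fruit must be apples (nothing else left).
Clue 2 places the person who makes brownies in house 1.
From clue 4, the person who likes bananas must be in house 4.
Clue 4: the person who makes cheesecake is in house 4.
By clue 7, the person who likes mangoes is in house 5.
The only favorite fruit still possible for house 2 is grapes.
By clue 1, the person who makes pudding is in house 5.
The only dessert still possible for house 3 is cookies.
So: house 1 = pears/brownies, house 2 = grapes/cake, house 3 = apples/cookies, house 4 = bananas/cheesecake, house 5 = mangoes/pudding.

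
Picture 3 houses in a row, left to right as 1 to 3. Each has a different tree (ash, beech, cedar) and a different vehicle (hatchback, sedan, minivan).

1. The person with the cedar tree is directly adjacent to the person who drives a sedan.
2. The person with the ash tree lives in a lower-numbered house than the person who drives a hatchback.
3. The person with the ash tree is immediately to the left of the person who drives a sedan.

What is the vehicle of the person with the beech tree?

sedan

That leaves minivan as the vehicle for house 1.
The person with the ash tree is narrowed to house 1 or 2; consider each.
Placing it in house 2 leads to a contradiction, so it's in house 1.
Clue 3: the person who drives a sedan is in house 2.
That leaves hatchback as the vehicle for house 3.
Clue 1 places the person with the cedar tree in house 3.
So house 2 gets beech for tree.
So: house 1 = ash/minivan, house 2 = beech/sedan, house 3 = cedar/hatchback.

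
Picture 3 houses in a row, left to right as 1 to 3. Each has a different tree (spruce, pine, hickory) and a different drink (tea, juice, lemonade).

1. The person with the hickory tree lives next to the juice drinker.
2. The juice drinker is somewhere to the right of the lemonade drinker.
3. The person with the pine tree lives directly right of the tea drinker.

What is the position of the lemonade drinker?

1

The only drink still possible for house 3 is juice.
By clue 1, the person with the hickory tree is in house 2.
The only tree still possible for house 1 is spruce.
The only tree still possible for house 3 is pine.
From clue 3, the tea drinker must be in house 2.
The only drink still possible for house 1 is lemonade.
So: house 1 = spruce/lemonade, house 2 = hickory/tea, house 3 = pine/juice.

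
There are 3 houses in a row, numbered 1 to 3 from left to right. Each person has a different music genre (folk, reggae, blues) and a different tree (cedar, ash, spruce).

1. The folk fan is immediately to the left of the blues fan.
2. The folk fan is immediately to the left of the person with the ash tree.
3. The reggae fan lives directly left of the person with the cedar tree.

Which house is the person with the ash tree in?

So house 3 gets blues for music genre.
The only tree still possible for house 1 is spruce.
By clue 1, the folk fan is in house 2.
From clue 2, the person with the ash tree must be in house 3.
That leaves reggae as the music genre for house 1.
House 2's tree must be cedar (nothing else left).
So: house 1 = reggae/spruce, house 2 = folk/cedar, house 3 = blues/ash.

3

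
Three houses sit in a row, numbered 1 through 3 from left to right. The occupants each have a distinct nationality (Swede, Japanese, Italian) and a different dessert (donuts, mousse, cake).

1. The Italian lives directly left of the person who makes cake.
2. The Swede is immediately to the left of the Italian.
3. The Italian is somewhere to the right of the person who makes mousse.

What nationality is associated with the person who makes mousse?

Clue 2: the Swede is in house 1.
By clue 2, the Italian is in house 2.
By clue 3, the person who makes mousse is in house 1.
So house 3 gets Japanese for nationality.
From clue 1, the person who makes cake must be in house 3.
So house 2 gets donuts for dessert.
So: house 1 = Swede/mousse, house 2 = Italian/donuts, house 3 = Japanese/cake.

Swede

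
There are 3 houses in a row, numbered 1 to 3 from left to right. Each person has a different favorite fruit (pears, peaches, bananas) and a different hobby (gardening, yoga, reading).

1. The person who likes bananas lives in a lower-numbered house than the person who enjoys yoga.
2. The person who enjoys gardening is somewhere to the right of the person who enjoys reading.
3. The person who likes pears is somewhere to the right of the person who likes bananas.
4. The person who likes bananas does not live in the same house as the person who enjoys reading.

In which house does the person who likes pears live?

House 1 hobby: only reading fits.
Clue 4: the person who likes bananas is in house 2.
House 1's favorite fruit must be peaches (nothing else left).
That leaves pears as the favorite fruit for house 3.
Clue 1 places the person who enjoys yoga in house 3.
So house 2 gets gardening for hobby.
So: house 1 = peaches/reading, house 2 = bananas/gardening, house 3 = pears/yoga.

3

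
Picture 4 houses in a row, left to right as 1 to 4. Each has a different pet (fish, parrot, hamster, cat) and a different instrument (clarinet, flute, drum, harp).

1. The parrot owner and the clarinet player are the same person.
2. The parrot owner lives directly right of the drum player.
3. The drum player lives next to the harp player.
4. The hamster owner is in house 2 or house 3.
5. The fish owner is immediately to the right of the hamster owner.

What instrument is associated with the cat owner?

flute

House 1's pet must be cat (nothing else left).
The fish owner is narrowed to house 3 or 4; consider each.
Placing it in house 4 leads to a contradiction, so it's in house 3.
The hamster owner is in house 2 (clue 5).
So house 4 gets parrot for pet.
By clue 1, the clarinet player is in house 4.
By clue 2, the drum player is in house 3.
House 1's instrument must be flute (nothing else left).
House 2 instrument: only harp fits.
So: house 1 = cat/flute, house 2 = hamster/harp, house 3 = fish/drum, house 4 = parrot/clarinet.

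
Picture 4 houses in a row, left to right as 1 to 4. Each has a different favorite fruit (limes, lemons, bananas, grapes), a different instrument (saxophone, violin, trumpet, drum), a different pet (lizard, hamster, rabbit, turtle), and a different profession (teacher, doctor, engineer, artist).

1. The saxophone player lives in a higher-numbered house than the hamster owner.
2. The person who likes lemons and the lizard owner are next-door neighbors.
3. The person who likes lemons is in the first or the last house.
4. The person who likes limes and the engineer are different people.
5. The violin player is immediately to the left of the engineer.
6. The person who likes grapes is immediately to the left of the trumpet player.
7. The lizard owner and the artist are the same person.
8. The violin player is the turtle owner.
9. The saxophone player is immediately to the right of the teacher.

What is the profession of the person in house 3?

House 4 pet: only rabbit fits.
The person who likes lemons is narrowed to house 1 or 4; consider each.
Placing it in house 4 leads to a contradiction, so it's in house 1.
The lizard owner is in house 2 (clue 2).
Clue 7 places the artist in house 2.
The violin player is in house 3 (clue 8).
From clue 8, the turtle owner must be in house 3.
So house 1 gets drum for instrument.
That leaves saxophone as the instrument for house 2.
So house 4 gets trumpet for instrument.
House 1 pet: only hamster fits.
Clue 5: the engineer is in house 4.
Clue 6: the person who likes grapes is in house 3.
The teacher is in house 1 (clue 9).
So house 3 gets doctor for profession.
By clue 4, the person who likes limes is in house 2.
So house 4 gets bananas for favorite fruit.
So: house 1 = lemons/drum/hamster/teacher, house 2 = limes/saxophone/lizard/artist, house 3 = grapes/violin/turtle/doctor, house 4 = bananas/trumpet/rabbit/engineer.

doctor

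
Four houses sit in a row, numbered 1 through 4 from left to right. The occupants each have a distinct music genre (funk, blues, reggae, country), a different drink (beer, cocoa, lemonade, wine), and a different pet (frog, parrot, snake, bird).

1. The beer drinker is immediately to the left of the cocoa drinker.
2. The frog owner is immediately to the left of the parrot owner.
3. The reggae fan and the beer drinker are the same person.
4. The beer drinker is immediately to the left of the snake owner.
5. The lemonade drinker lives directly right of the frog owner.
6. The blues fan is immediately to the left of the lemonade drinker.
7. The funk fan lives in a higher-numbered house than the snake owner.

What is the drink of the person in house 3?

wine

The funk fan is narrowed to house 3 or 4; consider each.
Placing it in house 3 leads to a contradiction, so it's in house 4.
The reggae fan is narrowed to house 1 or 2; consider each.
Placing it in house 2 leads to a contradiction, so it's in house 1.
Clue 3 places the beer drinker in house 1.
From clue 4, the snake owner must be in house 2.
From clue 1, the cocoa drinker must be in house 2.
By clue 2, the frog owner is in house 3.
By clue 2, the parrot owner is in house 4.
Clue 5 places the lemonade drinker in house 4.
From clue 6, the blues fan must be in house 3.
That leaves country as the music genre for house 2.
House 3 drink: only wine fits.
House 1 pet: only bird fits.
So: house 1 = reggae/beer/bird, house 2 = country/cocoa/snake, house 3 = blues/wine/frog, house 4 = funk/lemonade/parrot.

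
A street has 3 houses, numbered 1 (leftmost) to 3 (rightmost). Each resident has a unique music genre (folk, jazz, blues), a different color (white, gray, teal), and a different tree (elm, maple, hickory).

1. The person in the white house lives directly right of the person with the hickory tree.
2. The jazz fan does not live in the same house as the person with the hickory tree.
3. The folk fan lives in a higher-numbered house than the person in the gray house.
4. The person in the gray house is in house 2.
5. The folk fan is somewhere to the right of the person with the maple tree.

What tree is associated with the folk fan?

The person in the gray house is in house 2 (clue 4).
House 1's color must be teal (nothing else left).
House 3 color: only white fits.
So house 3 gets elm for tree.
Clue 1: the person with the hickory tree is in house 2.
Clue 3 places the folk fan in house 3.
So house 1 gets jazz for music genre.
House 2 music genre: only blues fits.
House 1 tree: only maple fits.
So: house 1 = jazz/teal/maple, house 2 = blues/gray/hickory, house 3 = folk/white/elm.

elm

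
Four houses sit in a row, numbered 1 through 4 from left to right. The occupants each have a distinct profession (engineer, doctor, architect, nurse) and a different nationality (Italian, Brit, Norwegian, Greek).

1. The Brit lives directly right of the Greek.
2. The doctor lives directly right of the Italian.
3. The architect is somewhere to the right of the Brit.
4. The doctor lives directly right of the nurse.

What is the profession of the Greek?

House 4's nationality must be Norwegian (nothing else left).
The architect is narrowed to house 3 or 4; consider each.
Placing it in house 3 leads to a contradiction, so it's in house 4.
That leaves Brit as the nationality for house 3.
By clue 1, the Greek is in house 2.
The only nationality still possible for house 1 is Italian.
Clue 2: the doctor is in house 2.
Clue 4: the nurse is in house 1.
The only profession still possible for house 3 is engineer.
So: house 1 = nurse/Italian, house 2 = doctor/Greek, house 3 = engineer/Brit, house 4 = architect/Norwegian.

doctor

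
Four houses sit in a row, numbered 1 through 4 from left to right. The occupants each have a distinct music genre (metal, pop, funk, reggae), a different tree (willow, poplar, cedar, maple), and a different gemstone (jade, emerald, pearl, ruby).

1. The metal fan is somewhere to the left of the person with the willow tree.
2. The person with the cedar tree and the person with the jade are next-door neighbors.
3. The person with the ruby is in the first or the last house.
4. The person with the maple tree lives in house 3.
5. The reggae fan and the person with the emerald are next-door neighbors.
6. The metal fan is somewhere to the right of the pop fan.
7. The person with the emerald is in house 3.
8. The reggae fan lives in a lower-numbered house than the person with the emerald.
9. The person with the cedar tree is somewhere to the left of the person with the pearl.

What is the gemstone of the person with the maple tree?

The person with the maple tree is in house 3 (clue 4).
By clue 7, the person with the emerald is in house 3.
House 4's music genre must be funk (nothing else left).
Clue 1: the person with the willow tree is in house 4.
The reggae fan is in house 2 (clue 5).
House 1 music genre: only pop fits.
House 3 music genre: only metal fits.
The person with the cedar tree is narrowed to house 1 or 2; consider each.
Placing it in house 2 leads to a contradiction, so it's in house 1.
The person with the jade is in house 2 (clue 2).
House 2's tree must be poplar (nothing else left).
House 1's gemstone must be ruby (nothing else left).
So house 4 gets pearl for gemstone.
So: house 1 = pop/cedar/ruby, house 2 = reggae/poplar/jade, house 3 = metal/maple/emerald, house 4 = funk/willow/pearl.

emerald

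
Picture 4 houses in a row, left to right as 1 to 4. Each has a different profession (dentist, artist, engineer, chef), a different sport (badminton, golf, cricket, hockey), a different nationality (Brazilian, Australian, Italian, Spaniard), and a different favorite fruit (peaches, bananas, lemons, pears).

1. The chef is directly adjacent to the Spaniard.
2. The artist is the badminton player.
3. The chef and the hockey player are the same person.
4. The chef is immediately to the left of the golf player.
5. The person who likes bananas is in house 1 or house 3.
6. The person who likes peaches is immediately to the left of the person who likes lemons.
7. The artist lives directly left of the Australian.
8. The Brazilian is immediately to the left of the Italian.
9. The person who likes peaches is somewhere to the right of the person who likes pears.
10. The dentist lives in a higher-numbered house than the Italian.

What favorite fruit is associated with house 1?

That leaves lemons as the favorite fruit for house 4.
Clue 6 places the person who likes peaches in house 3.
The only favorite fruit still possible for house 1 is bananas.
House 2's favorite fruit must be pears (nothing else left).
The dentist is narrowed to house 3 or 4; consider each.
Placing it in house 3 leads to a contradiction, so it's in house 4.
The Brazilian is narrowed to house 1 or 2; consider each.
Placing it in house 2 leads to a contradiction, so it's in house 1.
Clue 8 places the Italian in house 2.
So house 1 gets engineer for profession.
House 1's sport must be cricket (nothing else left).
House 4 sport: only golf fits.
By clue 4, the chef is in house 3.
The only profession still possible for house 2 is artist.
By clue 1, the Spaniard is in house 4.
Clue 2 places the badminton player in house 2.
Clue 3 places the hockey player in house 3.
By clue 7, the Australian is in house 3.
So: house 1 = engineer/cricket/Brazilian/bananas, house 2 = artist/badminton/Italian/pears, house 3 = chef/hockey/Australian/peaches, house 4 = dentist/golf/Spaniard/lemons.

bananas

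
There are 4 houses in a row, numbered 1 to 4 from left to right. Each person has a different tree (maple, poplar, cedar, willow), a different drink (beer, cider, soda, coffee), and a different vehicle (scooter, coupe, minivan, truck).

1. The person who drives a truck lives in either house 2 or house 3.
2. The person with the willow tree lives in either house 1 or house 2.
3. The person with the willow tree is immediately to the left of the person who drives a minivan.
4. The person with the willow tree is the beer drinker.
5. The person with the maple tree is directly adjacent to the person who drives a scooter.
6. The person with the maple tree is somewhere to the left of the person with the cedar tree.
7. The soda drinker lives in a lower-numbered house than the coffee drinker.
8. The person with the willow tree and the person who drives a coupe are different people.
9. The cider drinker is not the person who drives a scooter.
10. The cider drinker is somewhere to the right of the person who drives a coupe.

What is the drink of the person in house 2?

So house 4 gets scooter for vehicle.
The person with the maple tree is in house 3 (clue 5).
The person with the cedar tree is in house 4 (clue 6).
That leaves coffee as the drink for house 4.
The only vehicle still possible for house 1 is coupe.
By clue 8, the person with the willow tree is in house 2.
House 1's tree must be poplar (nothing else left).
By clue 3, the person who drives a minivan is in house 3.
From clue 4, the beer drinker must be in house 2.
House 1 drink: only soda fits.
House 3's drink must be cider (nothing else left).
The only vehicle still possible for house 2 is truck.
So: house 1 = poplar/soda/coupe, house 2 = willow/beer/truck, house 3 = maple/cider/minivan, house 4 = cedar/coffee/scooter.

beer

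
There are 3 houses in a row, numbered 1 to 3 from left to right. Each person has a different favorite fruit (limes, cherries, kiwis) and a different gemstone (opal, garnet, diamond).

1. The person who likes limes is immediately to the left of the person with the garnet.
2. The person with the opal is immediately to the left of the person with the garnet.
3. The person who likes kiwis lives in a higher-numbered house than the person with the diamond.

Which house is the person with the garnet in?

3

That leaves garnet as the gemstone for house 3.
Clue 1 places the person who likes limes in house 2.
The person with the opal is in house 2 (clue 2).
So house 1 gets cherries for favorite fruit.
So house 3 gets kiwis for favorite fruit.
So house 1 gets diamond for gemstone.
So: house 1 = cherries/diamond, house 2 = limes/opal, house 3 = kiwis/garnet.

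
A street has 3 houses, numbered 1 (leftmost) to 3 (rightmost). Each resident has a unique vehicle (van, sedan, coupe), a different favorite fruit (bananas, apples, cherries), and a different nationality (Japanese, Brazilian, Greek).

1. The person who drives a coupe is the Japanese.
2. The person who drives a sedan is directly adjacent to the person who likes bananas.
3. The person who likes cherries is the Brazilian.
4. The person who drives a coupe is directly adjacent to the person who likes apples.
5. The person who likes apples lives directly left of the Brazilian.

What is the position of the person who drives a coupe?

The person who likes apples is narrowed to house 1 or 2; consider each.
Placing it in house 1 leads to a contradiction, so it's in house 2.
By clue 5, the Brazilian is in house 3.
House 1 favorite fruit: only bananas fits.
House 3 favorite fruit: only cherries fits.
Clue 1 places the person who drives a coupe in house 1.
From clue 1, the Japanese must be in house 1.
Clue 2 places the person who drives a sedan in house 2.
House 3's vehicle must be van (nothing else left).
That leaves Greek as the nationality for house 2.
So: house 1 = coupe/bananas/Japanese, house 2 = sedan/apples/Greek, house 3 = van/cherries/Brazilian.

1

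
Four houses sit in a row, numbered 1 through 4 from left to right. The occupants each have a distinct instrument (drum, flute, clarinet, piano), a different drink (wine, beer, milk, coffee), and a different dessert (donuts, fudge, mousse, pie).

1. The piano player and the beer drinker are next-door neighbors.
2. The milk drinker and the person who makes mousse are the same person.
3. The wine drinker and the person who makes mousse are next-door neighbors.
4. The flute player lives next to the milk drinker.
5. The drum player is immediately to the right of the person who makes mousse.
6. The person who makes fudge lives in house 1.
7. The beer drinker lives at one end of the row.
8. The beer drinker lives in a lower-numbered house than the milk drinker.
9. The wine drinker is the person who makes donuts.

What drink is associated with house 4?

coffee

Clue 6 places the person who makes fudge in house 1.
From clue 8, the beer drinker must be in house 1.
By clue 1, the piano player is in house 2.
The drum player is narrowed to house 3 or 4; consider each.
Placing it in house 4 leads to a contradiction, so it's in house 3.
Clue 5 places the person who makes mousse in house 2.
Clue 2 places the milk drinker in house 2.
The wine drinker is in house 3 (clue 3).
By clue 4, the flute player is in house 1.
Clue 9: the person who makes donuts is in house 3.
House 4 instrument: only clarinet fits.
House 4's drink must be coffee (nothing else left).
That leaves pie as the dessert for house 4.
So: house 1 = flute/beer/fudge, house 2 = piano/milk/mousse, house 3 = drum/wine/donuts, house 4 = clarinet/coffee/pie.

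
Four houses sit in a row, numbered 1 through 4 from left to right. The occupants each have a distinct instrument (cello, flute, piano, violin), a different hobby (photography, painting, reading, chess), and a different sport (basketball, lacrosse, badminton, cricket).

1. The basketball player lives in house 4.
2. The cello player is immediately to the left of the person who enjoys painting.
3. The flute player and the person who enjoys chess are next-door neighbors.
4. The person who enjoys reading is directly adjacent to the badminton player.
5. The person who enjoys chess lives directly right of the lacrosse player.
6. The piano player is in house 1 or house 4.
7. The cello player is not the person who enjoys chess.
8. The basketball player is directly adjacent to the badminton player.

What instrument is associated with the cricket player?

cello

By clue 1, the basketball player is in house 4.
Clue 8: the badminton player is in house 3.
House 1 hobby: only photography fits.
The piano player is narrowed to house 1 or 4; consider each.
Placing it in house 1 leads to a contradiction, so it's in house 4.
The person who enjoys chess is narrowed to house 2 or 3; consider each.
Placing it in house 2 leads to a contradiction, so it's in house 3.
Clue 3: the flute player is in house 2.
From clue 5, the lacrosse player must be in house 2.
That leaves violin as the instrument for house 3.
The only sport still possible for house 1 is cricket.
Clue 2: the person who enjoys painting is in house 2.
The only instrument still possible for house 1 is cello.
House 4's hobby must be reading (nothing else left).
So: house 1 = cello/photography/cricket, house 2 = flute/painting/lacrosse, house 3 = violin/chess/badminton, house 4 = piano/reading/basketball.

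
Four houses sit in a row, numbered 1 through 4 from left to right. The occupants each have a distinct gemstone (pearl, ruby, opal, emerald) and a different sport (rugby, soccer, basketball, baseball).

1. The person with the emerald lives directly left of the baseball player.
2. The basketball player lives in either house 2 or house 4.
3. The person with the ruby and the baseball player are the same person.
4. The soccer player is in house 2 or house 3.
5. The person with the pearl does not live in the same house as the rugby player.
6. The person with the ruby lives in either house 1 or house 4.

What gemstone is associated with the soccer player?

emerald

Clue 6 places the person with the ruby in house 4.
The only sport still possible for house 1 is rugby.
The baseball player is in house 4 (clue 3).
House 3 sport: only soccer fits.
By clue 1, the person with the emerald is in house 3.
So house 1 gets opal for gemstone.
So house 2 gets pearl for gemstone.
That leaves basketball as the sport for house 2.
So: house 1 = opal/rugby, house 2 = pearl/basketball, house 3 = emerald/soccer, house 4 = ruby/baseball.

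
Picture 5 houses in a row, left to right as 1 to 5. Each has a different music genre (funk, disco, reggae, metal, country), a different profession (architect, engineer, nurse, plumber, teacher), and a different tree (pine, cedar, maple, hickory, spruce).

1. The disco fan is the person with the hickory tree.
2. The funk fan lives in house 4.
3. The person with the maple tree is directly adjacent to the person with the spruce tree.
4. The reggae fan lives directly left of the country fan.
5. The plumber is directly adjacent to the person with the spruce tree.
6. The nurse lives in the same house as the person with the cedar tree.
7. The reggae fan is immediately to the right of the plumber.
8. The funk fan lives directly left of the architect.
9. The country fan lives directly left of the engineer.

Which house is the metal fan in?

By clue 2, the funk fan is in house 4.
Clue 8 places the architect in house 5.
Clue 4: the reggae fan is in house 2.
Clue 4 places the country fan in house 3.
From clue 7, the plumber must be in house 1.
Clue 9: the engineer is in house 4.
By clue 5, the person with the spruce tree is in house 2.
Clue 6 places the nurse in house 3.
So house 2 gets teacher for profession.
The only tree still possible for house 1 is maple.
That leaves cedar as the tree for house 3.
The only tree still possible for house 4 is pine.
House 5 tree: only hickory fits.
From clue 1, the disco fan must be in house 5.
The only music genre still possible for house 1 is metal.
So: house 1 = metal/plumber/maple, house 2 = reggae/teacher/spruce, house 3 = country/nurse/cedar, house 4 = funk/engineer/pine, house 5 = disco/architect/hickory.

1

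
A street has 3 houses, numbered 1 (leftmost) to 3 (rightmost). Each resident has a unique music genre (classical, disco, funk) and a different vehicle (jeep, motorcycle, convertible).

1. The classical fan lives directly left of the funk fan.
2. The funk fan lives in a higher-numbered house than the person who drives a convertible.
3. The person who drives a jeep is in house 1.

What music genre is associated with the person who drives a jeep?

By clue 3, the person who drives a jeep is in house 1.
That leaves convertible as the vehicle for house 2.
So house 3 gets motorcycle for vehicle.
By clue 2, the funk fan is in house 3.
From clue 1, the classical fan must be in house 2.
That leaves disco as the music genre for house 1.
So: house 1 = disco/jeep, house 2 = classical/convertible, house 3 = funk/motorcycle.

disco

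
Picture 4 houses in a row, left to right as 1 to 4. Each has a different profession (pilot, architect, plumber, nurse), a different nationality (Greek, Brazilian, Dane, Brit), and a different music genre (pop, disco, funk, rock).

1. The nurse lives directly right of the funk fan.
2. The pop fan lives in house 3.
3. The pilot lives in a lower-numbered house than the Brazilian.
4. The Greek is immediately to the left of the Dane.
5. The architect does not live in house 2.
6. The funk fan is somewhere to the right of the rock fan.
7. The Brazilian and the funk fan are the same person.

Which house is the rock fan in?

1

Clue 2: the pop fan is in house 3.
The only music genre still possible for house 1 is rock.
That leaves funk as the music genre for house 2.
That leaves disco as the music genre for house 4.
Clue 1 places the nurse in house 3.
By clue 7, the Brazilian is in house 2.
The pilot is in house 1 (clue 3).
The Greek is in house 3 (clue 4).
From clue 4, the Dane must be in house 4.
The only profession still possible for house 2 is plumber.
The only profession still possible for house 4 is architect.
The only nationality still possible for house 1 is Brit.
So: house 1 = pilot/Brit/rock, house 2 = plumber/Brazilian/funk, house 3 = nurse/Greek/pop, house 4 = architect/Dane/disco.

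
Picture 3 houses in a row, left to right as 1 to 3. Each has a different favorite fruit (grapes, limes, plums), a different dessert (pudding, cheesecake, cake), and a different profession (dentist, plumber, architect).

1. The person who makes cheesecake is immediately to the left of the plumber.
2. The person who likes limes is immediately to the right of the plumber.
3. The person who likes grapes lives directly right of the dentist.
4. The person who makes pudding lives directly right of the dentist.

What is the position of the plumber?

From clue 2, the person who likes limes must be in house 3.
By clue 2, the plumber is in house 2.
House 1 favorite fruit: only plums fits.
House 2 favorite fruit: only grapes fits.
House 3's profession must be architect (nothing else left).
By clue 1, the person who makes cheesecake is in house 1.
Clue 4: the person who makes pudding is in house 2.
That leaves cake as the dessert for house 3.
That leaves dentist as the profession for house 1.
So: house 1 = plums/cheesecake/dentist, house 2 = grapes/pudding/plumber, house 3 = limes/cake/architect.

2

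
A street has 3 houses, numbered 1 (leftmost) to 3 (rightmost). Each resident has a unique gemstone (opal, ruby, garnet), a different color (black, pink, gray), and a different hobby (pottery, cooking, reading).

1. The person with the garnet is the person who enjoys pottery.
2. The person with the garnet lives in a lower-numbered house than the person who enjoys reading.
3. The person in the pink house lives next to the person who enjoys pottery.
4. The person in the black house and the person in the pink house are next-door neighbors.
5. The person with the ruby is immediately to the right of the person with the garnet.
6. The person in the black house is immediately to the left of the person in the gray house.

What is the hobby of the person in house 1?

The person with the garnet is narrowed to house 1 or 2; consider each.
Placing it in house 1 leads to a contradiction, so it's in house 2.
The person who enjoys pottery is in house 2 (clue 1).
From clue 2, the person who enjoys reading must be in house 3.
The person in the black house is in house 2 (clue 4).
The person with the ruby is in house 3 (clue 5).
Clue 6 places the person in the gray house in house 3.
House 1 gemstone: only opal fits.
The only color still possible for house 1 is pink.
House 1 hobby: only cooking fits.
So: house 1 = opal/pink/cooking, house 2 = garnet/black/pottery, house 3 = ruby/gray/reading.

cooking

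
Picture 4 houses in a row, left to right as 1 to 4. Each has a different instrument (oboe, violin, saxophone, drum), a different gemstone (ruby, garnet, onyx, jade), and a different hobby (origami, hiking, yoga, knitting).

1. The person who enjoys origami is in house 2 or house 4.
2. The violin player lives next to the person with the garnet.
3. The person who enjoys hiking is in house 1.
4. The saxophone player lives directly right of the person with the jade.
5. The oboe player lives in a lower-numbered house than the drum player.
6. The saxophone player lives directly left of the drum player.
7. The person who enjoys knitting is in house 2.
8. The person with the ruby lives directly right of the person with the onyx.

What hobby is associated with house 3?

From clue 3, the person who enjoys hiking must be in house 1.
Clue 7 places the person who enjoys knitting in house 2.
So house 3 gets yoga for hobby.
So house 4 gets origami for hobby.
The drum player is narrowed to house 3 or 4; consider each.
Placing it in house 3 leads to a contradiction, so it's in house 4.
From clue 6, the saxophone player must be in house 3.
Clue 4: the person with the jade is in house 2.
So house 4 gets ruby for gemstone.
Clue 2: the violin player is in house 2.
The person with the onyx is in house 3 (clue 8).
House 1 instrument: only oboe fits.
That leaves garnet as the gemstone for house 1.
So: house 1 = oboe/garnet/hiking, house 2 = violin/jade/knitting, house 3 = saxophone/onyx/yoga, house 4 = drum/ruby/origami.

yoga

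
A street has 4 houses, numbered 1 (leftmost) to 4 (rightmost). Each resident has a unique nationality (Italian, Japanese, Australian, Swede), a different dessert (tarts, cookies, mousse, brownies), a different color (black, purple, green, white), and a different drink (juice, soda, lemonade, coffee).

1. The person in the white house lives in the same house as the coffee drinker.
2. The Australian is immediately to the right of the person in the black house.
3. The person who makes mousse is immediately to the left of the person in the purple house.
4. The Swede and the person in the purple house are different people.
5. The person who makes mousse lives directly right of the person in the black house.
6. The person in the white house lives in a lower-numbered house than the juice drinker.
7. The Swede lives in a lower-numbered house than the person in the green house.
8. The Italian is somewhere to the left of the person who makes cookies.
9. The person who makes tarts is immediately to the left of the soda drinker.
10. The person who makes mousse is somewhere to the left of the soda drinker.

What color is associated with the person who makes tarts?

purple

House 4's nationality must be Japanese (nothing else left).
House 1's dessert must be brownies (nothing else left).
So house 4 gets cookies for dessert.
The Australian is narrowed to house 2 or 3; consider each.
Placing it in house 3 leads to a contradiction, so it's in house 2.
Clue 2 places the person in the black house in house 1.
The person who makes mousse is in house 2 (clue 5).
House 3's dessert must be tarts (nothing else left).
The person in the purple house is in house 3 (clue 3).
By clue 4, the Swede is in house 1.
From clue 9, the soda drinker must be in house 4.
The only nationality still possible for house 3 is Italian.
House 2's color must be white (nothing else left).
House 4's color must be green (nothing else left).
So house 1 gets lemonade for drink.
That leaves coffee as the drink for house 2.
House 3 drink: only juice fits.
So: house 1 = Swede/brownies/black/lemonade, house 2 = Australian/mousse/white/coffee, house 3 = Italian/tarts/purple/juice, house 4 = Japanese/cookies/green/soda.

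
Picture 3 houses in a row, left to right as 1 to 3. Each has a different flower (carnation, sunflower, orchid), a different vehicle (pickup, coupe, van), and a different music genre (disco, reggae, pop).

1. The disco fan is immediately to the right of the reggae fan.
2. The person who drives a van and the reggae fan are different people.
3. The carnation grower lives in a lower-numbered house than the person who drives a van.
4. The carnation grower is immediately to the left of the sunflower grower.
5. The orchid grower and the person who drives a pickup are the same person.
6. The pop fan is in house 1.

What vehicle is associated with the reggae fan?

coupe

By clue 6, the pop fan is in house 1.
House 3 music genre: only disco fits.
The person who drives a van is in house 3 (clue 2).
House 2 music genre: only reggae fits.
So house 3 gets sunflower for flower.
Clue 4 places the carnation grower in house 2.
House 1 flower: only orchid fits.
Clue 5 places the person who drives a pickup in house 1.
House 2 vehicle: only coupe fits.
So: house 1 = orchid/pickup/pop, house 2 = carnation/coupe/reggae, house 3 = sunflower/van/disco.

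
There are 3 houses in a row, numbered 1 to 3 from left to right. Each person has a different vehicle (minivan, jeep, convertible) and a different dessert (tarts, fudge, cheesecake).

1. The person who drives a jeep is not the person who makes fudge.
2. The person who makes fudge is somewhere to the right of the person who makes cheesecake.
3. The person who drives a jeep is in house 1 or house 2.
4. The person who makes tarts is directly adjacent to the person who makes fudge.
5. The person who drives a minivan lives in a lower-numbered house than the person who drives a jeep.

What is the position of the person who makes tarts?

2

Clue 5: the person who drives a minivan is in house 1.
From clue 5, the person who drives a jeep must be in house 2.
House 3 vehicle: only convertible fits.
Clue 1: the person who makes fudge is in house 3.
Clue 4 places the person who makes tarts in house 2.
So house 1 gets cheesecake for dessert.
So: house 1 = minivan/cheesecake, house 2 = jeep/tarts, house 3 = convertible/fudge.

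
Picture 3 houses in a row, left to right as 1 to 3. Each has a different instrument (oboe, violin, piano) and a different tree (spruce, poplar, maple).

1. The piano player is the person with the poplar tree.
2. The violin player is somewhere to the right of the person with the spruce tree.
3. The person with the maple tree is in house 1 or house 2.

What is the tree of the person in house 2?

House 3's tree must be poplar (nothing else left).
By clue 1, the piano player is in house 3.
The only instrument still possible for house 1 is oboe.
House 2's instrument must be violin (nothing else left).
From clue 2, the person with the spruce tree must be in house 1.
The only tree still possible for house 2 is maple.
So: house 1 = oboe/spruce, house 2 = violin/maple, house 3 = piano/poplar.

maple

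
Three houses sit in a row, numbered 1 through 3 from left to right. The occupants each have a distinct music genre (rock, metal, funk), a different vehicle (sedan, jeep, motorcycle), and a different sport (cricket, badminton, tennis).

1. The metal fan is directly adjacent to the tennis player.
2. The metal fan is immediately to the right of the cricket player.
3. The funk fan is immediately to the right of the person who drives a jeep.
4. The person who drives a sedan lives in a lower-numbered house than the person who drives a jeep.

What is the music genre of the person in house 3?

Clue 4 places the person who drives a sedan in house 1.
Clue 4 places the person who drives a jeep in house 2.
That leaves rock as the music genre for house 1.
House 3 vehicle: only motorcycle fits.
By clue 3, the funk fan is in house 3.
The only music genre still possible for house 2 is metal.
From clue 2, the cricket player must be in house 1.
The only sport still possible for house 2 is badminton.
So house 3 gets tennis for sport.
So: house 1 = rock/sedan/cricket, house 2 = metal/jeep/badminton, house 3 = funk/motorcycle/tennis.

funk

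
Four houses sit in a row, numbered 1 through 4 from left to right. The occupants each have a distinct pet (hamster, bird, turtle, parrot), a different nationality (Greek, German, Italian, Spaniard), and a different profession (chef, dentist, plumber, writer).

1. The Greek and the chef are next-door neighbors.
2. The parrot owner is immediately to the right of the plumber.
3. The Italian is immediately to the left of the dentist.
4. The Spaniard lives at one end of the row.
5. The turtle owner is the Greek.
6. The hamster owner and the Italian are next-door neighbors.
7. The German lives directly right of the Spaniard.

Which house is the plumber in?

2

Clue 7: the German is in house 2.
By clue 7, the Spaniard is in house 1.
That leaves Greek as the nationality for house 4.
From clue 1, the chef must be in house 3.
The dentist is in house 4 (clue 3).
By clue 5, the turtle owner is in house 4.
The only pet still possible for house 1 is bird.
So house 3 gets parrot for pet.
The only nationality still possible for house 3 is Italian.
The plumber is in house 2 (clue 2).
House 2's pet must be hamster (nothing else left).
The only profession still possible for house 1 is writer.
So: house 1 = bird/Spaniard/writer, house 2 = hamster/German/plumber, house 3 = parrot/Italian/chef, house 4 = turtle/Greek/dentist.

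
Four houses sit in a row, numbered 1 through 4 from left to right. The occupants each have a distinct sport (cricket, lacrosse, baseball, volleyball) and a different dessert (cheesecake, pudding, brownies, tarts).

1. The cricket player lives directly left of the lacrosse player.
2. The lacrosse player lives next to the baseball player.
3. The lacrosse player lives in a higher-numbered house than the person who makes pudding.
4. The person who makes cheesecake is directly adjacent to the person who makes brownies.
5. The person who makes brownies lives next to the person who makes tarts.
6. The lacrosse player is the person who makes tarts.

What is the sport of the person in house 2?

The cricket player is narrowed to house 1 or 2 or 3; consider each.
Placing it in house 2 and house 3 leads to a contradiction, so it's in house 1.
By clue 1, the lacrosse player is in house 2.
By clue 3, the person who makes pudding is in house 1.
From clue 6, the person who makes tarts must be in house 2.
House 3's sport must be baseball (nothing else left).
House 4 sport: only volleyball fits.
From clue 5, the person who makes brownies must be in house 3.
House 4's dessert must be cheesecake (nothing else left).
So: house 1 = cricket/pudding, house 2 = lacrosse/tarts, house 3 = baseball/brownies, house 4 = volleyball/cheesecake.

lacrosse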